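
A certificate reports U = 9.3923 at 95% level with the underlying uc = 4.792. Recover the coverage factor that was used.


k = U / uc
k = 9.3923 / 4.792
k = 1.96

1.96


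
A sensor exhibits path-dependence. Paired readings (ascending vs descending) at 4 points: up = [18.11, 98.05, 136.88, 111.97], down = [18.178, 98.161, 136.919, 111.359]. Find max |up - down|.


|18.11 - 18.178| = 0.0680
|98.05 - 98.161| = 0.1110
|136.88 - 136.919| = 0.0390
|111.97 - 111.359| = 0.6110
hysteresis = max(diffs) = 0.6110

0.6110


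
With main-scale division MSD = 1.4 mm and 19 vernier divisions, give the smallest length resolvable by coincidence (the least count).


LC = MSD / n_div
= 1.4 / 19
= 0.0737

0.0737


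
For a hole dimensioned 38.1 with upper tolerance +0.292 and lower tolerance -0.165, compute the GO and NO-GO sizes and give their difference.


GO = nominal - lower_tol (smallest hole = maximum material condition)
GO = 38.1 - 0.165 = 37.935
NO-GO = nominal + upper_tol (largest hole = least material condition)
NO-GO = 38.1 + 0.292 = 38.392
spread = NO-GO - GO = 38.392 - 37.935 = 0.4570

0.4570


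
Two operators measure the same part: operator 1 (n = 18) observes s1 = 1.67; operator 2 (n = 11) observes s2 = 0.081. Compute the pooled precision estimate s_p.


s_p = sqrt(((n1-1)*s1^2 + (n2-1)*s2^2) / (n1+n2-2))
numerator = (18-1)*1.67^2 + (11-1)*0.081^2 = 47.4113 + 0.06561 = 47.47691
denominator = 18 + 11 - 2 = 27
s_p^2 = 47.47691 / 27 = 1.7584041
s_p = sqrt(1.7584041) = 1.3260

1.3260


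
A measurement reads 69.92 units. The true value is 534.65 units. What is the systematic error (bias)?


Systematic error = measured - true
= 69.92 - 534.65
= -464.7300

-464.7300


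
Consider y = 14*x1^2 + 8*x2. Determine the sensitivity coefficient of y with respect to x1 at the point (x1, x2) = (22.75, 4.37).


y = 14*x1^2 + 8*x2
dy/dx1 = 2*14*x1
Evaluate at x1 = 22.75: c1 = 28 * 22.75
c1 = 637.0000

637.0000


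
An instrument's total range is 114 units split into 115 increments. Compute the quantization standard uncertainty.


resolution = range / divisions
resolution = 114 / 115 = 0.99130435
u_res = resolution / (2*sqrt(3))
u_res = 0.99130435 / 3.4641016
u_res = 0.2862

0.2862


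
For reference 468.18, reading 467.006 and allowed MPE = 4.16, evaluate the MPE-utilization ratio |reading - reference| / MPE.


e = indication - reference = 467.006 - 468.18 = -1.1740
|e| = 1.1740
ratio = |e| / MPE = 1.1740 / 4.16
ratio = 0.2822

0.2822


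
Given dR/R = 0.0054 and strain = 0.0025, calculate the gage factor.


GF = (dR/R) / epsilon
= 0.0054 / 0.0025
= 2.1600

2.1600


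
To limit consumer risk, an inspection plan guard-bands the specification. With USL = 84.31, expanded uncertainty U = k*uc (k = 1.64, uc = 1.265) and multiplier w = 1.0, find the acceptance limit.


U = k * uc = 1.64 * 1.265 = 2.0746
guard band g = w * U = 1.0 * 2.0746 = 2.0746
AL = USL - g = 84.31 - 2.0746
AL = 82.2354

82.2354


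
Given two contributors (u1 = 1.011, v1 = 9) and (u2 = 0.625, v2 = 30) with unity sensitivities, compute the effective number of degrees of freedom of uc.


uc = sqrt(u1^2 + u2^2) = sqrt(1.011^2 + 0.625^2) = 1.1885899
v_eff = uc^4 / (u1^4/v1 + u2^4/v2)
= 1.1885899^4 / (1.011^4/9 + 0.625^4/30)
= 1.9958511 / 0.12116752
v_eff = 16.4718

16.4718


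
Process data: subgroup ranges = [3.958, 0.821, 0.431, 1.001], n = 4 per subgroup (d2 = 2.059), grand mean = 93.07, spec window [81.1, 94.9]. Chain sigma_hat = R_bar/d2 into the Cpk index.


R_bar = (3.958 + 0.821 + 0.431 + 1.001) / 4 = 1.55275
sigma = R_bar / d2 = 1.55275 / 2.059 = 0.75412822
Cp = (USL - LSL)/(6*sigma) = (94.9 - 81.1)/(6*0.75412822) = 3.0499
Cpu = (94.9 - 93.07)/(3*0.75412822) = 0.8089
Cpl = (93.07 - 81.1)/(3*0.75412822) = 5.2909
Cpk = min(Cpu, Cpl) = 0.8089

0.8089


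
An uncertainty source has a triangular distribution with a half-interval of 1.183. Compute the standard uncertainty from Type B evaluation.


u_B = half_width / sqrt(6)
u_B = 1.183 / 2.4494897
u_B = 0.4830

0.4830


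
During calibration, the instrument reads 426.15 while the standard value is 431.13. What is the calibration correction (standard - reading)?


Correction = standard - reading
= 431.13 - 426.15
= 4.9800

4.9800


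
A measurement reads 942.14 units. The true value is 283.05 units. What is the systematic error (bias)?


Systematic error = measured - true
= 942.14 - 283.05
= 659.0900

659.0900


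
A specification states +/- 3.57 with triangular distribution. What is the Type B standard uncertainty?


u_B = half_width / sqrt(6)
u_B = 3.57 / 2.4494897
u_B = 1.4574

1.4574


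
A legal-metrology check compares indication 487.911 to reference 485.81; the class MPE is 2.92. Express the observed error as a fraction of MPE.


e = indication - reference = 487.911 - 485.81 = 2.1010
|e| = 2.1010
ratio = |e| / MPE = 2.1010 / 2.92
ratio = 0.7195

0.7195


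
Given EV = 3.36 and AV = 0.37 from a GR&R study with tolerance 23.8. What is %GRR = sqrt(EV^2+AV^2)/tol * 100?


GRR = sqrt(EV^2 + AV^2) = sqrt(3.36^2 + 0.37^2) = 3.3803106
%GRR = GRR / tol * 100 = 3.3803106 / 23.8 * 100
%GRR = 14.2030

14.2030


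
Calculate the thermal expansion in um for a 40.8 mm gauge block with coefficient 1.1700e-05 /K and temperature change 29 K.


dL = L * alpha * dT
= 40.8 * 1.1700e-05 * 29
= 0.0138434 mm
dL_um = 0.0138434 * 1000 = 13.8434 um

13.8434


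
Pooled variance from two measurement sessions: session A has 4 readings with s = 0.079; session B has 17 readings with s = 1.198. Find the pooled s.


s_p = sqrt(((n1-1)*s1^2 + (n2-1)*s2^2) / (n1+n2-2))
numerator = (4-1)*0.079^2 + (17-1)*1.198^2 = 0.018723 + 22.963264 = 22.981987
denominator = 4 + 17 - 2 = 19
s_p^2 = 22.981987 / 19 = 1.2095783
s_p = sqrt(1.2095783) = 1.0998

1.0998


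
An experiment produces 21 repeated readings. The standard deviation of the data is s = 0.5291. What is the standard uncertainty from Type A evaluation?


u_A = s / sqrt(n)
u_A = 0.5291 / sqrt(21)
u_A = 0.5291 / 4.5825757
u_A = 0.1155

0.1155


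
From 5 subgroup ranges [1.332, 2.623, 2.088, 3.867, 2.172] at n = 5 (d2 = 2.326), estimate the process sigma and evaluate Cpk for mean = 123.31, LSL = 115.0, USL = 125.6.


R_bar = (1.332 + 2.623 + 2.088 + 3.867 + 2.172) / 5 = 2.4164
sigma = R_bar / d2 = 2.4164 / 2.326 = 1.038865
Cp = (USL - LSL)/(6*sigma) = (125.6 - 115.0)/(6*1.038865) = 1.7006
Cpu = (125.6 - 123.31)/(3*1.038865) = 0.7348
Cpl = (123.31 - 115.0)/(3*1.038865) = 2.6664
Cpk = min(Cpu, Cpl) = 0.7348

0.7348


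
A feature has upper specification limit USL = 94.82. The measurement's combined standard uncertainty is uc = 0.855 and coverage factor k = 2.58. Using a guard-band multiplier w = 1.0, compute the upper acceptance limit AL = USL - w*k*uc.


U = k * uc = 2.58 * 0.855 = 2.2059
guard band g = w * U = 1.0 * 2.2059 = 2.2059
AL = USL - g = 94.82 - 2.2059
AL = 92.6141

92.6141


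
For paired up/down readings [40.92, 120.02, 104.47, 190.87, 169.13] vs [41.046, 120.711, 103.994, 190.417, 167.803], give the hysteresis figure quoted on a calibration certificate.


|40.92 - 41.046| = 0.1260
|120.02 - 120.711| = 0.6910
|104.47 - 103.994| = 0.4760
|190.87 - 190.417| = 0.4530
|169.13 - 167.803| = 1.3270
hysteresis = max(diffs) = 1.3270

1.3270


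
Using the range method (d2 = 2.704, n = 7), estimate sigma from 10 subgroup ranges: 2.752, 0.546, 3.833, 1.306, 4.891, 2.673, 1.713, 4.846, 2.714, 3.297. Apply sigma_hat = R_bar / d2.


R_bar = (2.752 + 0.546 + 3.833 + 1.306 + 4.891 + 2.673 + 1.713 + 4.846 + 2.714 + 3.297) / 10
R_bar = 28.571 / 10 = 2.8571
sigma_hat = R_bar / d2 = 2.8571 / 2.704 = 1.0566

1.0566


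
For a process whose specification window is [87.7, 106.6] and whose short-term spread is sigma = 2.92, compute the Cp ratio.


Cp = (USL - LSL) / (6 * sigma)
= (106.6 - 87.7) / (6 * 2.92)
= 18.9000 / 17.5200
= 1.0788

1.0788


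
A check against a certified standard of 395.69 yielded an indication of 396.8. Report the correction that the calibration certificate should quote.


Correction = standard - reading
= 395.69 - 396.8
= -1.1100

-1.1100


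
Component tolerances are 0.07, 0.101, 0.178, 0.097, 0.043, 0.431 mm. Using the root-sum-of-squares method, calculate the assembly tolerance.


RSS = sqrt(0.07^2 + 0.101^2 + 0.178^2 + 0.097^2 + 0.043^2 + 0.431^2)
= sqrt(0.243804)
= 0.4938

0.4938


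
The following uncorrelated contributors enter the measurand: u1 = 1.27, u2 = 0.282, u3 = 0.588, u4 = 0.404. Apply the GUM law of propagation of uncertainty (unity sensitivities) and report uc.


uc = sqrt(1.27^2 + 0.282^2 + 0.588^2 + 0.404^2)
uc = sqrt(2.201384)
uc = 1.4837

1.4837


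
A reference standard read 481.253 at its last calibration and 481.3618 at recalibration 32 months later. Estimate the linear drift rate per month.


rate = (v2 - v1) / months
= (481.3618 - 481.253) / 32
= 0.1088 / 32
= 0.0034

0.0034


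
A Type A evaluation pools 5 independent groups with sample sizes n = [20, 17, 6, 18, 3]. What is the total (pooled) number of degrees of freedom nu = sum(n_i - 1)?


nu = sum_i (n_i - 1)
nu = ((20 - 1) + (17 - 1) + (6 - 1) + (18 - 1) + (3 - 1))
nu = 19 + 16 + 5 + 17 + 2
nu = 59

59


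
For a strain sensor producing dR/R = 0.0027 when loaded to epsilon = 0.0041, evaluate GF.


GF = (dR/R) / epsilon
= 0.0027 / 0.0041
= 0.6585

0.6585


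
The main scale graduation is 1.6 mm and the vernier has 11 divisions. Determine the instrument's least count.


LC = MSD / n_div
= 1.6 / 11
= 0.1455

0.1455


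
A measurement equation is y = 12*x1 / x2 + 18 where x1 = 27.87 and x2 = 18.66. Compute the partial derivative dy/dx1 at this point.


y = 12*x1 / x2 + 18
dy/dx1 = 12/x2
Evaluate at x2 = 18.66: c1 = 12 / 18.66
c1 = 0.6431

0.6431


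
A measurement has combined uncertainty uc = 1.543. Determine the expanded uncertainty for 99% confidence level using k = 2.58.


U = k * uc
U = 2.58 * 1.543
U = 3.9809

3.9809


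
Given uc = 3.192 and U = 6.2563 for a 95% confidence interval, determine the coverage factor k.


k = U / uc
k = 6.2563 / 3.192
k = 1.96

1.96


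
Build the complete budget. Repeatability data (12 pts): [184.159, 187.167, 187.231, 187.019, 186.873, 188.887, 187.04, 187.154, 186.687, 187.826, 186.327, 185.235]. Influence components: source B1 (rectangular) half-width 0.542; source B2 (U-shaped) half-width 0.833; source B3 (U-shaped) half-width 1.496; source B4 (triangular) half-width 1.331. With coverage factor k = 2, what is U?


mean = (184.159 + 187.167 + 187.231 + 187.019 + 186.873 + 188.887 + 187.04 + 187.154 + 186.687 + 187.826 + 186.327 + 185.235) / 12 = 186.8004167
s = sqrt(sum((x - mean)^2)/(n-1)) = 1.1918474
u_A = s / sqrt(n) = 1.1918474 / sqrt(12) = 0.34405671
u_B1 = 0.542 / sqrt(3) = 0.31292385
u_B2 = 0.833 / sqrt(2) = 0.58901995
u_B3 = 1.496 / sqrt(2) = 1.0578317
u_B4 = 1.331 / sqrt(6) = 0.54337847
uc = sqrt(0.34405671^2 + 0.31292385^2 + 0.58901995^2 + 1.0578317^2 + 0.54337847^2) = 1.4062393
U = k * uc = 2 * 1.4062393
U = 2.8125

2.8125


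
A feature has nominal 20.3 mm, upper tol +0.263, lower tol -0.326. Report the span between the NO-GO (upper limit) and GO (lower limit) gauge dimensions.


GO = nominal - lower_tol (smallest hole = maximum material condition)
GO = 20.3 - 0.326 = 19.974
NO-GO = nominal + upper_tol (largest hole = least material condition)
NO-GO = 20.3 + 0.263 = 20.563
spread = NO-GO - GO = 20.563 - 19.974 = 0.5890

0.5890


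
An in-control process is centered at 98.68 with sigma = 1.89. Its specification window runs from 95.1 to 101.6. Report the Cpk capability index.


Cpu = (USL - mean) / (3*sigma) = (101.6 - 98.68) / (3*1.89) = 0.5150
Cpl = (mean - LSL) / (3*sigma) = (98.68 - 95.1) / (3*1.89) = 0.6314
Cpk = min(Cpu, Cpl) = 0.5150

0.5150


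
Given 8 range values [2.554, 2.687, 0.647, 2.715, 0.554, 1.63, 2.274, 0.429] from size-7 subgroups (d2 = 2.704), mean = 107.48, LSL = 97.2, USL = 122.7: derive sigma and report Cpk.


R_bar = (2.554 + 2.687 + 0.647 + 2.715 + 0.554 + 1.63 + 2.274 + 0.429) / 8 = 1.68625
sigma = R_bar / d2 = 1.68625 / 2.704 = 0.62361317
Cp = (USL - LSL)/(6*sigma) = (122.7 - 97.2)/(6*0.62361317) = 6.8151
Cpu = (122.7 - 107.48)/(3*0.62361317) = 8.1354
Cpl = (107.48 - 97.2)/(3*0.62361317) = 5.4949
Cpk = min(Cpu, Cpl) = 5.4949

5.4949


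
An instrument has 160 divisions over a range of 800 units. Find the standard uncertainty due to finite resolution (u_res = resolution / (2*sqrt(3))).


resolution = range / divisions
resolution = 800 / 160 = 5
u_res = resolution / (2*sqrt(3))
u_res = 5 / 3.4641016
u_res = 1.4434

1.4434


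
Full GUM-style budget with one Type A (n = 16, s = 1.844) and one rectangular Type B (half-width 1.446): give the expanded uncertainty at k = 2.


u_A = s / sqrt(n) = 1.844 / sqrt(16) = 0.461
u_B = half_width / sqrt(3) = 1.446 / sqrt(3) = 0.83484849
uc = sqrt(u_A^2 + u_B^2) = sqrt(0.461^2 + 0.83484849^2) = 0.95367342
U = k * uc = 2 * 0.95367342
U = 1.9073

1.9073


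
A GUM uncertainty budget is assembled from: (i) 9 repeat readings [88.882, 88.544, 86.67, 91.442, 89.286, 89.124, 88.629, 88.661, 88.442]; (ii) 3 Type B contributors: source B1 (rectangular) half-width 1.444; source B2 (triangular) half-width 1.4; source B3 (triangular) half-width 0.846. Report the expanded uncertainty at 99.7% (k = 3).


mean = (88.882 + 88.544 + 86.67 + 91.442 + 89.286 + 89.124 + 88.629 + 88.661 + 88.442) / 9 = 88.85333333
s = sqrt(sum((x - mean)^2)/(n-1)) = 1.2289031
u_A = s / sqrt(n) = 1.2289031 / sqrt(9) = 0.40963437
u_B1 = 1.444 / sqrt(3) = 0.83369379
u_B2 = 1.4 / sqrt(6) = 0.57154761
u_B3 = 0.846 / sqrt(6) = 0.34537805
uc = sqrt(0.40963437^2 + 0.83369379^2 + 0.57154761^2 + 0.34537805^2) = 1.1440272
U = k * uc = 3 * 1.1440272
U = 3.4321

3.4321


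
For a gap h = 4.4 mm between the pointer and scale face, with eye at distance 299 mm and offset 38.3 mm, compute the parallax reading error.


error = h * offset / d
= 4.4 * 38.3 / 299
= 0.5636

0.5636


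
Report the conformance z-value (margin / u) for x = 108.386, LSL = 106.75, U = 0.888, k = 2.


u = U / k = 0.888 / 2 = 0.444
margin = |LSL - x| = |106.75 - 108.386| = 1.636
z = margin / u = 1.636 / 0.444
z = 3.6847

3.6847


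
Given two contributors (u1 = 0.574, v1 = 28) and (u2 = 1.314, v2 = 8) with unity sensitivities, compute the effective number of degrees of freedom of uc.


uc = sqrt(u1^2 + u2^2) = sqrt(0.574^2 + 1.314^2) = 1.433901
v_eff = uc^4 / (u1^4/v1 + u2^4/v2)
= 1.433901^4 / (0.574^4/28 + 1.314^4/8)
= 4.2274324 / 0.37651866
v_eff = 11.2277

11.2277


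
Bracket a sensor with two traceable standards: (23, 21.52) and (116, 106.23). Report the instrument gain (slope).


slope = (y2 - y1) / (x2 - x1)
= (106.23 - 21.52) / (116 - 23)
= 84.7100 / 93
= 0.9109

0.9109


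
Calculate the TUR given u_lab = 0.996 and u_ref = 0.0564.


TUR = u_lab / u_ref
= 0.996 / 0.0564
= 17.6596

17.6596


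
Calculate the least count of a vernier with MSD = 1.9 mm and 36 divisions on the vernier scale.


LC = MSD / n_div
= 1.9 / 36
= 0.0528

0.0528


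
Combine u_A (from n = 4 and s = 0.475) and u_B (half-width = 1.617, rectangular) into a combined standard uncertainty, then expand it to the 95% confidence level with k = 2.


u_A = s / sqrt(n) = 0.475 / sqrt(4) = 0.2375
u_B = half_width / sqrt(3) = 1.617 / sqrt(3) = 0.93357539
uc = sqrt(u_A^2 + u_B^2) = sqrt(0.2375^2 + 0.93357539^2) = 0.96331161
U = k * uc = 2 * 0.96331161
U = 1.9266

1.9266


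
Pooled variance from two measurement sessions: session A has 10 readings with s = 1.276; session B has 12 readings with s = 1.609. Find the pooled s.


s_p = sqrt(((n1-1)*s1^2 + (n2-1)*s2^2) / (n1+n2-2))
numerator = (10-1)*1.276^2 + (12-1)*1.609^2 = 14.653584 + 28.477691 = 43.131275
denominator = 10 + 12 - 2 = 20
s_p^2 = 43.131275 / 20 = 2.1565638
s_p = sqrt(2.1565638) = 1.4685

1.4685


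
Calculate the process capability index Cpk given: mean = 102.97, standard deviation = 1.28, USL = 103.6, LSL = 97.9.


Cpu = (USL - mean) / (3*sigma) = (103.6 - 102.97) / (3*1.28) = 0.1641
Cpl = (mean - LSL) / (3*sigma) = (102.97 - 97.9) / (3*1.28) = 1.3203
Cpk = min(Cpu, Cpl) = 0.1641

0.1641


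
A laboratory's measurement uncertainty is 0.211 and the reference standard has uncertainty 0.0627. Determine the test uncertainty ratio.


TUR = u_lab / u_ref
= 0.211 / 0.0627
= 3.3652

3.3652


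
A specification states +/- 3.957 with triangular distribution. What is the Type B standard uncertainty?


u_B = half_width / sqrt(6)
u_B = 3.957 / 2.4494897
u_B = 1.6154

1.6154


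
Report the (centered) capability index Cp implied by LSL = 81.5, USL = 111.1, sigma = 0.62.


Cp = (USL - LSL) / (6 * sigma)
= (111.1 - 81.5) / (6 * 0.62)
= 29.6000 / 3.7200
= 7.9570

7.9570


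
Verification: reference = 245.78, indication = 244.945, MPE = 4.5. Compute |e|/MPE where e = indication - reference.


e = indication - reference = 244.945 - 245.78 = -0.8350
|e| = 0.8350
ratio = |e| / MPE = 0.8350 / 4.5
ratio = 0.1856

0.1856


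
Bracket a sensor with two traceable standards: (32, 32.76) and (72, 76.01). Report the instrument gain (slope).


slope = (y2 - y1) / (x2 - x1)
= (76.01 - 32.76) / (72 - 32)
= 43.2500 / 40
= 1.0813

1.0813


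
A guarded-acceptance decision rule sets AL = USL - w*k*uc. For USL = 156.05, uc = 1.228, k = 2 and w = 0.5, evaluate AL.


U = k * uc = 2 * 1.228 = 2.456
guard band g = w * U = 0.5 * 2.456 = 1.228
AL = USL - g = 156.05 - 1.228
AL = 154.8220

154.8220


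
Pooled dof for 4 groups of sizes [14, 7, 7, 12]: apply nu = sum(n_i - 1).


nu = sum_i (n_i - 1)
nu = ((14 - 1) + (7 - 1) + (7 - 1) + (12 - 1))
nu = 13 + 6 + 6 + 11
nu = 36

36


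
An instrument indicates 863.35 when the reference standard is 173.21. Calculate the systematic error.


Systematic error = measured - true
= 863.35 - 173.21
= 690.1400

690.1400


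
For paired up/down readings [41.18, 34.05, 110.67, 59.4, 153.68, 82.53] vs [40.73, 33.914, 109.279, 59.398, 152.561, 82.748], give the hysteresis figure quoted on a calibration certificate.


|41.18 - 40.73| = 0.4500
|34.05 - 33.914| = 0.1360
|110.67 - 109.279| = 1.3910
|59.4 - 59.398| = 0.0020
|153.68 - 152.561| = 1.1190
|82.53 - 82.748| = 0.2180
hysteresis = max(diffs) = 1.3910

1.3910


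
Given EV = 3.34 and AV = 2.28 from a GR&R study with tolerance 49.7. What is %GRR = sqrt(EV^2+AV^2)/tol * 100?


GRR = sqrt(EV^2 + AV^2) = sqrt(3.34^2 + 2.28^2) = 4.0440079
%GRR = GRR / tol * 100 = 4.0440079 / 49.7 * 100
%GRR = 8.1368

8.1368


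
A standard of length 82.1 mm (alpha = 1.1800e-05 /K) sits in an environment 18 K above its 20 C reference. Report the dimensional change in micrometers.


dL = L * alpha * dT
= 82.1 * 1.1800e-05 * 18
= 0.0174380 mm
dL_um = 0.0174380 * 1000 = 17.4380 um

17.4380


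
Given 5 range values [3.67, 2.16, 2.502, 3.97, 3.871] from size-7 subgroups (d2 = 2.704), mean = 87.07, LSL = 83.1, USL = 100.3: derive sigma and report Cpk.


R_bar = (3.67 + 2.16 + 2.502 + 3.97 + 3.871) / 5 = 3.2346
sigma = R_bar / d2 = 3.2346 / 2.704 = 1.1962278
Cp = (USL - LSL)/(6*sigma) = (100.3 - 83.1)/(6*1.1962278) = 2.3964
Cpu = (100.3 - 87.07)/(3*1.1962278) = 3.6866
Cpl = (87.07 - 83.1)/(3*1.1962278) = 1.1063
Cpk = min(Cpu, Cpl) = 1.1063

1.1063


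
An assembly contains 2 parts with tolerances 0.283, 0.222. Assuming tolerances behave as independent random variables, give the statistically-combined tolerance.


RSS = sqrt(0.283^2 + 0.222^2)
= sqrt(0.129373)
= 0.3597

0.3597


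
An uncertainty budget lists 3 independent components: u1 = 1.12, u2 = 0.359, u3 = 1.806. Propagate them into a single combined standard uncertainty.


uc = sqrt(1.12^2 + 0.359^2 + 1.806^2)
uc = sqrt(4.644917)
uc = 2.1552

2.1552


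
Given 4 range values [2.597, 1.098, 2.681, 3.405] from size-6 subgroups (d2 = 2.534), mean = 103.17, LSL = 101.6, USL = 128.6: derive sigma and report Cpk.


R_bar = (2.597 + 1.098 + 2.681 + 3.405) / 4 = 2.44525
sigma = R_bar / d2 = 2.44525 / 2.534 = 0.96497632
Cp = (USL - LSL)/(6*sigma) = (128.6 - 101.6)/(6*0.96497632) = 4.6633
Cpu = (128.6 - 103.17)/(3*0.96497632) = 8.7843
Cpl = (103.17 - 101.6)/(3*0.96497632) = 0.5423
Cpk = min(Cpu, Cpl) = 0.5423

0.5423


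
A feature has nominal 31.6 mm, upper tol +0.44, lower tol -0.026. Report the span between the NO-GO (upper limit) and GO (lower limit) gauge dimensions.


GO = nominal - lower_tol (smallest hole = maximum material condition)
GO = 31.6 - 0.026 = 31.574
NO-GO = nominal + upper_tol (largest hole = least material condition)
NO-GO = 31.6 + 0.44 = 32.04
spread = NO-GO - GO = 32.04 - 31.574 = 0.4660

0.4660


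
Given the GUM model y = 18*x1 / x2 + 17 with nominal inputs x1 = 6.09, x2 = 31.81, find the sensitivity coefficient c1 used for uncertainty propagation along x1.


y = 18*x1 / x2 + 17
dy/dx1 = 18/x2
Evaluate at x2 = 31.81: c1 = 18 / 31.81
c1 = 0.5659

0.5659


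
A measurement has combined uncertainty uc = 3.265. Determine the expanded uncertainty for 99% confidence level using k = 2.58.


U = k * uc
U = 2.58 * 3.265
U = 8.4237

8.4237


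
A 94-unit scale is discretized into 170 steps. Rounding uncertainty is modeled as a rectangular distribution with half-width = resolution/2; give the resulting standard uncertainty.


resolution = range / divisions
resolution = 94 / 170 = 0.55294118
u_res = resolution / (2*sqrt(3))
u_res = 0.55294118 / 3.4641016
u_res = 0.1596

0.1596


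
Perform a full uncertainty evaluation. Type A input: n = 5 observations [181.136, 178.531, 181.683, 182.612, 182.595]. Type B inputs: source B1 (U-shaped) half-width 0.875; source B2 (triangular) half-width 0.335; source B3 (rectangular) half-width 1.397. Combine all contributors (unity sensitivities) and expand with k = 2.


mean = (181.136 + 178.531 + 181.683 + 182.612 + 182.595) / 5 = 181.3114
s = sqrt(sum((x - mean)^2)/(n-1)) = 1.6762059
u_A = s / sqrt(n) = 1.6762059 / sqrt(5) = 0.74962207
u_B1 = 0.875 / sqrt(2) = 0.61871843
u_B2 = 0.335 / sqrt(6) = 0.13676318
u_B3 = 1.397 / sqrt(3) = 0.80655833
uc = sqrt(0.74962207^2 + 0.61871843^2 + 0.13676318^2 + 0.80655833^2) = 1.2704276
U = k * uc = 2 * 1.2704276
U = 2.5409

2.5409


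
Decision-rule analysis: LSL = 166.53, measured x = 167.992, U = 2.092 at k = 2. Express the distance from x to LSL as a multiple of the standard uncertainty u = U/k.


u = U / k = 2.092 / 2 = 1.046
margin = |LSL - x| = |166.53 - 167.992| = 1.462
z = margin / u = 1.462 / 1.046
z = 1.3977

1.3977


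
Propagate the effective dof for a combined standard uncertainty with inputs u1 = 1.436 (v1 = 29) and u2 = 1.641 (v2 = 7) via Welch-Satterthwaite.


uc = sqrt(u1^2 + u2^2) = sqrt(1.436^2 + 1.641^2) = 2.180591
v_eff = uc^4 / (u1^4/v1 + u2^4/v2)
= 2.180591^4 / (1.436^4/29 + 1.641^4/7)
= 22.609807 / 1.182573
v_eff = 19.1192

19.1192


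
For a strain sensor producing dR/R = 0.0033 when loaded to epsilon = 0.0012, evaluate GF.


GF = (dR/R) / epsilon
= 0.0033 / 0.0012
= 2.7500

2.7500


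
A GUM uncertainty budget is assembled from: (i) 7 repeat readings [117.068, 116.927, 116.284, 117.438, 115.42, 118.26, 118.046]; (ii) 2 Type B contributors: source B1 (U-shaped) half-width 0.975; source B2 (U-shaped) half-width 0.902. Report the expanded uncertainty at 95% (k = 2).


mean = (117.068 + 116.927 + 116.284 + 117.438 + 115.42 + 118.26 + 118.046) / 7 = 117.0632857
s = sqrt(sum((x - mean)^2)/(n-1)) = 0.98864667
u_A = s / sqrt(n) = 0.98864667 / sqrt(7) = 0.37367332
u_B1 = 0.975 / sqrt(2) = 0.68942911
u_B2 = 0.902 / sqrt(2) = 0.63781032
uc = sqrt(0.37367332^2 + 0.68942911^2 + 0.63781032^2) = 1.0108146
U = k * uc = 2 * 1.0108146
U = 2.0216

2.0216


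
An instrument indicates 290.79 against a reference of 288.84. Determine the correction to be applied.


Correction = standard - reading
= 288.84 - 290.79
= -1.9500

-1.9500


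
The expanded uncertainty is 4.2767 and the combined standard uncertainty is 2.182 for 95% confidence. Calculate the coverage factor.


k = U / uc
k = 4.2767 / 2.182
k = 1.96

1.96


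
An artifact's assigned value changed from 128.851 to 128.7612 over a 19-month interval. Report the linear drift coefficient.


rate = (v2 - v1) / months
= (128.7612 - 128.851) / 19
= -0.0898 / 19
= -0.0047

-0.0047


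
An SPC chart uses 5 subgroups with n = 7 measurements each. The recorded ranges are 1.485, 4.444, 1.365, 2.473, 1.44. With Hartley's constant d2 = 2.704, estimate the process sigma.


R_bar = (1.485 + 4.444 + 1.365 + 2.473 + 1.44) / 5
R_bar = 11.207 / 5 = 2.2414
sigma_hat = R_bar / d2 = 2.2414 / 2.704 = 0.8289

0.8289


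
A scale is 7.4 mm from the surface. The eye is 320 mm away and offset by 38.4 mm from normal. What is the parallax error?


error = h * offset / d
= 7.4 * 38.4 / 320
= 0.8880

0.8880


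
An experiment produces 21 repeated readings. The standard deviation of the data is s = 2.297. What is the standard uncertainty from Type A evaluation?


u_A = s / sqrt(n)
u_A = 2.297 / sqrt(21)
u_A = 2.297 / 4.5825757
u_A = 0.5012

0.5012


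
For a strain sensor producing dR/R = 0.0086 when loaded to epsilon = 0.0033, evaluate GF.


GF = (dR/R) / epsilon
= 0.0086 / 0.0033
= 2.6061

2.6061


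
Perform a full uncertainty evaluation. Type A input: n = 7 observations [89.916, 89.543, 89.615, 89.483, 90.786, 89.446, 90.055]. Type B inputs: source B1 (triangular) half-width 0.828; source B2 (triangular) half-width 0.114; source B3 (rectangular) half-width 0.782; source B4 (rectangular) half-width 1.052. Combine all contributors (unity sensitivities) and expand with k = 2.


mean = (89.916 + 89.543 + 89.615 + 89.483 + 90.786 + 89.446 + 90.055) / 7 = 89.83485714
s = sqrt(sum((x - mean)^2)/(n-1)) = 0.47753723
u_A = s / sqrt(n) = 0.47753723 / sqrt(7) = 0.18049211
u_B1 = 0.828 / sqrt(6) = 0.33802958
u_B2 = 0.114 / sqrt(6) = 0.046540305
u_B3 = 0.782 / sqrt(3) = 0.45148791
u_B4 = 1.052 / sqrt(3) = 0.60737248
uc = sqrt(0.18049211^2 + 0.33802958^2 + 0.046540305^2 + 0.45148791^2 + 0.60737248^2) = 0.84955874
U = k * uc = 2 * 0.84955874
U = 1.6991

1.6991


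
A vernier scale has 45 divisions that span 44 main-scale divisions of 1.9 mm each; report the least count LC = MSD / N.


LC = MSD / n_div
= 1.9 / 45
= 0.0422

0.0422


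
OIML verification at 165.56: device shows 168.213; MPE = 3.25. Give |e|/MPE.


e = indication - reference = 168.213 - 165.56 = 2.6530
|e| = 2.6530
ratio = |e| / MPE = 2.6530 / 3.25
ratio = 0.8163

0.8163


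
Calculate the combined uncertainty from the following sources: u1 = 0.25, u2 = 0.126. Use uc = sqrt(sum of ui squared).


uc = sqrt(0.25^2 + 0.126^2)
uc = sqrt(0.078376)
uc = 0.2800

0.2800


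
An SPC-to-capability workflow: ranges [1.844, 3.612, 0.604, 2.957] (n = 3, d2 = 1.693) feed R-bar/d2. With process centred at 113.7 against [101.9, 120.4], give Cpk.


R_bar = (1.844 + 3.612 + 0.604 + 2.957) / 4 = 2.25425
sigma = R_bar / d2 = 2.25425 / 1.693 = 1.3315121
Cp = (USL - LSL)/(6*sigma) = (120.4 - 101.9)/(6*1.3315121) = 2.3157
Cpu = (120.4 - 113.7)/(3*1.3315121) = 1.6773
Cpl = (113.7 - 101.9)/(3*1.3315121) = 2.9540
Cpk = min(Cpu, Cpl) = 1.6773

1.6773


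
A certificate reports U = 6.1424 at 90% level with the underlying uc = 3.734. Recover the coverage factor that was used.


k = U / uc
k = 6.1424 / 3.734
k = 1.645

1.645


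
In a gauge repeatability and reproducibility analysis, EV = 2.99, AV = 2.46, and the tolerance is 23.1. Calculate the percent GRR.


GRR = sqrt(EV^2 + AV^2) = sqrt(2.99^2 + 2.46^2) = 3.8719117
%GRR = GRR / tol * 100 = 3.8719117 / 23.1 * 100
%GRR = 16.7615

16.7615


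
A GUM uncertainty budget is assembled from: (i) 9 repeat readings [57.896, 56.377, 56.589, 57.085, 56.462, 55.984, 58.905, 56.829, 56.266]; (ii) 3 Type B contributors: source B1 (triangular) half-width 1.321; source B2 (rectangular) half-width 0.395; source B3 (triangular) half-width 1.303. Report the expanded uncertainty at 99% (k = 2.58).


mean = (57.896 + 56.377 + 56.589 + 57.085 + 56.462 + 55.984 + 58.905 + 56.829 + 56.266) / 9 = 56.93255556
s = sqrt(sum((x - mean)^2)/(n-1)) = 0.9249915
u_A = s / sqrt(n) = 0.9249915 / sqrt(9) = 0.3083305
u_B1 = 1.321 / sqrt(6) = 0.53929599
u_B2 = 0.395 / sqrt(3) = 0.22805336
u_B3 = 1.303 / sqrt(6) = 0.53194752
uc = sqrt(0.3083305^2 + 0.53929599^2 + 0.22805336^2 + 0.53194752^2) = 0.84904909
U = k * uc = 2.58 * 0.84904909
U = 2.1905

2.1905


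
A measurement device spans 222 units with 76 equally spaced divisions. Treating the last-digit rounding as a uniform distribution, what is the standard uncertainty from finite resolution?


resolution = range / divisions
resolution = 222 / 76 = 2.9210526
u_res = resolution / (2*sqrt(3))
u_res = 2.9210526 / 3.4641016
u_res = 0.8432

0.8432


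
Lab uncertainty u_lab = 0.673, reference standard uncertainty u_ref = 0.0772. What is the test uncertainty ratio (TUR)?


TUR = u_lab / u_ref
= 0.673 / 0.0772
= 8.7176

8.7176


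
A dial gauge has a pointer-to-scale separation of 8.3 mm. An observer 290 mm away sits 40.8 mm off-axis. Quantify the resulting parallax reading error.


error = h * offset / d
= 8.3 * 40.8 / 290
= 1.1677

1.1677


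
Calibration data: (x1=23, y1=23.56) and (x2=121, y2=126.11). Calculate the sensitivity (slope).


slope = (y2 - y1) / (x2 - x1)
= (126.11 - 23.56) / (121 - 23)
= 102.5500 / 98
= 1.0464

1.0464


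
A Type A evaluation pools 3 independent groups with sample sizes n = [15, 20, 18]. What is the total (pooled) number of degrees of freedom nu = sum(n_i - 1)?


nu = sum_i (n_i - 1)
nu = ((15 - 1) + (20 - 1) + (18 - 1))
nu = 14 + 19 + 17
nu = 50

50


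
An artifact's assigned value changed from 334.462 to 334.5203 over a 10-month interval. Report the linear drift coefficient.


rate = (v2 - v1) / months
= (334.5203 - 334.462) / 10
= 0.0583 / 10
= 0.0058

0.0058


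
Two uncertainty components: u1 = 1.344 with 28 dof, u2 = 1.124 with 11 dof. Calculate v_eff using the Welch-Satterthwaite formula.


uc = sqrt(u1^2 + u2^2) = sqrt(1.344^2 + 1.124^2) = 1.7520594
v_eff = uc^4 / (u1^4/v1 + u2^4/v2)
= 1.7520594^4 / (1.344^4/28 + 1.124^4/11)
= 9.4231326 / 0.26163207
v_eff = 36.0167

36.0167


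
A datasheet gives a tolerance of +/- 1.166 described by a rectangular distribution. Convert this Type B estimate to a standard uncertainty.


u_B = half_width / sqrt(3)
u_B = 1.166 / 1.7320508
u_B = 0.6732

0.6732


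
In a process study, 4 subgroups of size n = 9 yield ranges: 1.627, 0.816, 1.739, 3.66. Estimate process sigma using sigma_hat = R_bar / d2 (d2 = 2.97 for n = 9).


R_bar = (1.627 + 0.816 + 1.739 + 3.66) / 4
R_bar = 7.842 / 4 = 1.9605
sigma_hat = R_bar / d2 = 1.9605 / 2.97 = 0.6601

0.6601


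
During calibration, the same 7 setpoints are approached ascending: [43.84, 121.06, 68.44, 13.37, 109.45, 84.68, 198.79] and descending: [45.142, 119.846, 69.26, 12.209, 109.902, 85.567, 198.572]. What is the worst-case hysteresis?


|43.84 - 45.142| = 1.3020
|121.06 - 119.846| = 1.2140
|68.44 - 69.26| = 0.8200
|13.37 - 12.209| = 1.1610
|109.45 - 109.902| = 0.4520
|84.68 - 85.567| = 0.8870
|198.79 - 198.572| = 0.2180
hysteresis = max(diffs) = 1.3020

1.3020


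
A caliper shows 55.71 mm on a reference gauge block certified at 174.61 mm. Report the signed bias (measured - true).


Systematic error = measured - true
= 55.71 - 174.61
= -118.9000

-118.9000


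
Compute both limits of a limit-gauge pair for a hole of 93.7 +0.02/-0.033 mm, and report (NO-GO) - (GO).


GO = nominal - lower_tol (smallest hole = maximum material condition)
GO = 93.7 - 0.033 = 93.667
NO-GO = nominal + upper_tol (largest hole = least material condition)
NO-GO = 93.7 + 0.02 = 93.72
spread = NO-GO - GO = 93.72 - 93.667 = 0.0530

0.0530


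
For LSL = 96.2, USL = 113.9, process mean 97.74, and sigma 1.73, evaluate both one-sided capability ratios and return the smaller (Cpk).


Cpu = (USL - mean) / (3*sigma) = (113.9 - 97.74) / (3*1.73) = 3.1137
Cpl = (mean - LSL) / (3*sigma) = (97.74 - 96.2) / (3*1.73) = 0.2967
Cpk = min(Cpu, Cpl) = 0.2967

0.2967


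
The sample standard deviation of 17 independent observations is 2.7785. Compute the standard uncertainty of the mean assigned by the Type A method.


u_A = s / sqrt(n)
u_A = 2.7785 / sqrt(17)
u_A = 2.7785 / 4.1231056
u_A = 0.6739

0.6739


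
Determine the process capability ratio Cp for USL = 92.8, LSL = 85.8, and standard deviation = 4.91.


Cp = (USL - LSL) / (6 * sigma)
= (92.8 - 85.8) / (6 * 4.91)
= 7.0000 / 29.4600
= 0.2376

0.2376


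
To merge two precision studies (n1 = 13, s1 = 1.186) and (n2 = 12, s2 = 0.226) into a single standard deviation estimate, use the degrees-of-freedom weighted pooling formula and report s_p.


s_p = sqrt(((n1-1)*s1^2 + (n2-1)*s2^2) / (n1+n2-2))
numerator = (13-1)*1.186^2 + (12-1)*0.226^2 = 16.879152 + 0.561836 = 17.440988
denominator = 13 + 12 - 2 = 23
s_p^2 = 17.440988 / 23 = 0.75830383
s_p = sqrt(0.75830383) = 0.8708

0.8708


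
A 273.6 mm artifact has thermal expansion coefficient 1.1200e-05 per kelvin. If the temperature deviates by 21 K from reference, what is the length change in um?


dL = L * alpha * dT
= 273.6 * 1.1200e-05 * 21
= 0.0643507 mm
dL_um = 0.0643507 * 1000 = 64.3507 um

64.3507


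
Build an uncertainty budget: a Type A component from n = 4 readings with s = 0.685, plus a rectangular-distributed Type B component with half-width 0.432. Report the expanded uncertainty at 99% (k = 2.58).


u_A = s / sqrt(n) = 0.685 / sqrt(4) = 0.3425
u_B = half_width / sqrt(3) = 0.432 / sqrt(3) = 0.24941532
uc = sqrt(u_A^2 + u_B^2) = sqrt(0.3425^2 + 0.24941532^2) = 0.42369122
U = k * uc = 2.58 * 0.42369122
U = 1.0931

1.0931


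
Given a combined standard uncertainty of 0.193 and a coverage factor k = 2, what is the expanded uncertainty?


U = k * uc
U = 2 * 0.193
U = 0.3860

0.3860


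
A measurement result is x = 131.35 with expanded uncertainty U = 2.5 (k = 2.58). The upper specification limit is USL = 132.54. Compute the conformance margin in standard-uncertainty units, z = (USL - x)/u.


u = U / k = 2.5 / 2.58 = 0.96899225
margin = |USL - x| = |132.54 - 131.35| = 1.19
z = margin / u = 1.19 / 0.96899225
z = 1.2281

1.2281


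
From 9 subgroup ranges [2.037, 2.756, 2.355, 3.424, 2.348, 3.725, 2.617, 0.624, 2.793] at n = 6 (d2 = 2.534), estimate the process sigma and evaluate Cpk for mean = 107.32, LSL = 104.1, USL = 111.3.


R_bar = (2.037 + 2.756 + 2.355 + 3.424 + 2.348 + 3.725 + 2.617 + 0.624 + 2.793) / 9 = 2.5198889
sigma = R_bar / d2 = 2.5198889 / 2.534 = 0.99443129
Cp = (USL - LSL)/(6*sigma) = (111.3 - 104.1)/(6*0.99443129) = 1.2067
Cpu = (111.3 - 107.32)/(3*0.99443129) = 1.3341
Cpl = (107.32 - 104.1)/(3*0.99443129) = 1.0793
Cpk = min(Cpu, Cpl) = 1.0793

1.0793


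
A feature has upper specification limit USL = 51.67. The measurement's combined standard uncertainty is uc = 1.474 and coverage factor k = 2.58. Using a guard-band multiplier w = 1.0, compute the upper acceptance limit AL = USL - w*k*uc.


U = k * uc = 2.58 * 1.474 = 3.80292
guard band g = w * U = 1.0 * 3.80292 = 3.80292
AL = USL - g = 51.67 - 3.80292
AL = 47.8671

47.8671


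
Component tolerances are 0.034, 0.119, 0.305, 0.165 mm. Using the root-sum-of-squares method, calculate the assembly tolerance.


RSS = sqrt(0.034^2 + 0.119^2 + 0.305^2 + 0.165^2)
= sqrt(0.135567)
= 0.3682

0.3682


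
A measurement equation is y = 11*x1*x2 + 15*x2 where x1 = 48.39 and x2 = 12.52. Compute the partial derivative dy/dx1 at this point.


y = 11*x1*x2 + 15*x2
dy/dx1 = 11*x2
Evaluate at x2 = 12.52: c1 = 11 * 12.52
c1 = 137.7200

137.7200


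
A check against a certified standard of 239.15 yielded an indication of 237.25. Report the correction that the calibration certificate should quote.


Correction = standard - reading
= 239.15 - 237.25
= 1.9000

1.9000


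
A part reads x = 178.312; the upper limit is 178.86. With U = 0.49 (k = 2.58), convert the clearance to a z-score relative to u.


u = U / k = 0.49 / 2.58 = 0.18992248
margin = |USL - x| = |178.86 - 178.312| = 0.548
z = margin / u = 0.548 / 0.18992248
z = 2.8854

2.8854


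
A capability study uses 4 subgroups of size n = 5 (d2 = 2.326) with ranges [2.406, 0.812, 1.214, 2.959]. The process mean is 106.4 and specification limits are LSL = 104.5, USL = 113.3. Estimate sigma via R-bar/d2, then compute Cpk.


R_bar = (2.406 + 0.812 + 1.214 + 2.959) / 4 = 1.84775
sigma = R_bar / d2 = 1.84775 / 2.326 = 0.79438951
Cp = (USL - LSL)/(6*sigma) = (113.3 - 104.5)/(6*0.79438951) = 1.8463
Cpu = (113.3 - 106.4)/(3*0.79438951) = 2.8953
Cpl = (106.4 - 104.5)/(3*0.79438951) = 0.7973
Cpk = min(Cpu, Cpl) = 0.7973

0.7973


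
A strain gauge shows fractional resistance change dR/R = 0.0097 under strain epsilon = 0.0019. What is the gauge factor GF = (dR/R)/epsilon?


GF = (dR/R) / epsilon
= 0.0097 / 0.0019
= 5.1053

5.1053


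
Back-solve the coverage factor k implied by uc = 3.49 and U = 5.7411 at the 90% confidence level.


k = U / uc
k = 5.7411 / 3.49
k = 1.645

1.645


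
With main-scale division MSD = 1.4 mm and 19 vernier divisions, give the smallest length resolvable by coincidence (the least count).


LC = MSD / n_div
= 1.4 / 19
= 0.0737

0.0737


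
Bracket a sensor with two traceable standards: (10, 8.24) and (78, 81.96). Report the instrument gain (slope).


slope = (y2 - y1) / (x2 - x1)
= (81.96 - 8.24) / (78 - 10)
= 73.7200 / 68
= 1.0841

1.0841


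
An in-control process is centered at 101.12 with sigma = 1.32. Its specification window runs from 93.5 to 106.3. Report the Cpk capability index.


Cpu = (USL - mean) / (3*sigma) = (106.3 - 101.12) / (3*1.32) = 1.3081
Cpl = (mean - LSL) / (3*sigma) = (101.12 - 93.5) / (3*1.32) = 1.9242
Cpk = min(Cpu, Cpl) = 1.3081

1.3081


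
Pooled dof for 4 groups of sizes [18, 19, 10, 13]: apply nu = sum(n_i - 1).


nu = sum_i (n_i - 1)
nu = ((18 - 1) + (19 - 1) + (10 - 1) + (13 - 1))
nu = 17 + 18 + 9 + 12
nu = 56

56


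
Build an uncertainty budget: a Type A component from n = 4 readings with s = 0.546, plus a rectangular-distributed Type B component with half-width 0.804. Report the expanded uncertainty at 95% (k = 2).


u_A = s / sqrt(n) = 0.546 / sqrt(4) = 0.273
u_B = half_width / sqrt(3) = 0.804 / sqrt(3) = 0.46418962
uc = sqrt(u_A^2 + u_B^2) = sqrt(0.273^2 + 0.46418962^2) = 0.53851741
U = k * uc = 2 * 0.53851741
U = 1.0770

1.0770


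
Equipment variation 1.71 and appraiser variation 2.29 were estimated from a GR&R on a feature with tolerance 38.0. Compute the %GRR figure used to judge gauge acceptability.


GRR = sqrt(EV^2 + AV^2) = sqrt(1.71^2 + 2.29^2) = 2.8580063
%GRR = GRR / tol * 100 = 2.8580063 / 38.0 * 100
%GRR = 7.5211

7.5211


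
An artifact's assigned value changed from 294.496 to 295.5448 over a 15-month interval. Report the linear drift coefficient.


rate = (v2 - v1) / months
= (295.5448 - 294.496) / 15
= 1.0488 / 15
= 0.0699

0.0699


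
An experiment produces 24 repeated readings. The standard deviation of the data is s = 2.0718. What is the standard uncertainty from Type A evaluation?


u_A = s / sqrt(n)
u_A = 2.0718 / sqrt(24)
u_A = 2.0718 / 4.8989795
u_A = 0.4229

0.4229


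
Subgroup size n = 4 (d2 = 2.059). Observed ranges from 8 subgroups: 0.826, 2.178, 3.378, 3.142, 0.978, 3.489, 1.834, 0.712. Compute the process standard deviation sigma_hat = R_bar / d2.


R_bar = (0.826 + 2.178 + 3.378 + 3.142 + 0.978 + 3.489 + 1.834 + 0.712) / 8
R_bar = 16.537 / 8 = 2.067125
sigma_hat = R_bar / d2 = 2.067125 / 2.059 = 1.0039

1.0039


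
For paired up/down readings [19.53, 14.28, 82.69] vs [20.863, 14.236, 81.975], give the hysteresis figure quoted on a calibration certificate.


|19.53 - 20.863| = 1.3330
|14.28 - 14.236| = 0.0440
|82.69 - 81.975| = 0.7150
hysteresis = max(diffs) = 1.3330

1.3330


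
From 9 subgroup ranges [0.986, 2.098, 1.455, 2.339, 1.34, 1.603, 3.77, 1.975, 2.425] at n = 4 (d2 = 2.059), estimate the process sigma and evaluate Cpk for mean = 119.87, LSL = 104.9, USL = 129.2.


R_bar = (0.986 + 2.098 + 1.455 + 2.339 + 1.34 + 1.603 + 3.77 + 1.975 + 2.425) / 9 = 1.999
sigma = R_bar / d2 = 1.999 / 2.059 = 0.97085964
Cp = (USL - LSL)/(6*sigma) = (129.2 - 104.9)/(6*0.97085964) = 4.1716
Cpu = (129.2 - 119.87)/(3*0.97085964) = 3.2033
Cpl = (119.87 - 104.9)/(3*0.97085964) = 5.1398
Cpk = min(Cpu, Cpl) = 3.2033

3.2033
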